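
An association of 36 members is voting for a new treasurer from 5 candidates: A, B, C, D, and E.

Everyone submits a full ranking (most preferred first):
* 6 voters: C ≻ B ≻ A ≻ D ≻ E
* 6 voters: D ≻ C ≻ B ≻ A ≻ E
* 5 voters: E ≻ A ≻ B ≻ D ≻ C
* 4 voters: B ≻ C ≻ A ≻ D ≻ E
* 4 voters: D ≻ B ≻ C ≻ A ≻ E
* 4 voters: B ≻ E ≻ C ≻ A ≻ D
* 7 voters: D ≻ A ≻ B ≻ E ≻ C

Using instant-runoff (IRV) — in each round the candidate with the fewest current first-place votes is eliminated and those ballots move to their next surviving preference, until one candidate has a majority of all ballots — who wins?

Round 1: A 0, B 8, C 6, D 17, E 5. A eliminated.
Round 2: B 8, C 6, D 17, E 5. E eliminated.
Round 3: B 13, C 6, D 17. C eliminated.
Round 4: B 19, D 17. B has a majority (≥19).

B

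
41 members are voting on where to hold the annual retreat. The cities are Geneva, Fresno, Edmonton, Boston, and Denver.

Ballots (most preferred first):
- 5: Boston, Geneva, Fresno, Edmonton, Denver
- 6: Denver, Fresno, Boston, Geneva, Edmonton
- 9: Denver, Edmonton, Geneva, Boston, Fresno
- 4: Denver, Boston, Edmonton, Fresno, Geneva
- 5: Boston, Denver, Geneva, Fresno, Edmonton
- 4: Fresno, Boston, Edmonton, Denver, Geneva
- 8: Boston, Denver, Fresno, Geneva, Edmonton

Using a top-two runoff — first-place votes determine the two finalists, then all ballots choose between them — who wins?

Round 1 first-place votes: Geneva 0, Fresno 4, Edmonton 0, Boston 18, Denver 19. Denver and Boston advance.
Runoff: Denver is ranked above Boston on 19 ballots, Boston above Denver on 22.

Boston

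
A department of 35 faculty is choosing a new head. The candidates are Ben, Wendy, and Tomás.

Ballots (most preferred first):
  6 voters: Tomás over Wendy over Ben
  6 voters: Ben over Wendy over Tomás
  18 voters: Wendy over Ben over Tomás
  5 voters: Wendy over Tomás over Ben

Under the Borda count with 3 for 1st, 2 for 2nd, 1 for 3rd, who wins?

Wendy

Ben: 6×1 + 6×3 + 18×2 + 5×1 = 65
Wendy: 6×2 + 6×2 + 18×3 + 5×3 = 93
Tomás: 6×3 + 6×1 + 18×1 + 5×2 = 52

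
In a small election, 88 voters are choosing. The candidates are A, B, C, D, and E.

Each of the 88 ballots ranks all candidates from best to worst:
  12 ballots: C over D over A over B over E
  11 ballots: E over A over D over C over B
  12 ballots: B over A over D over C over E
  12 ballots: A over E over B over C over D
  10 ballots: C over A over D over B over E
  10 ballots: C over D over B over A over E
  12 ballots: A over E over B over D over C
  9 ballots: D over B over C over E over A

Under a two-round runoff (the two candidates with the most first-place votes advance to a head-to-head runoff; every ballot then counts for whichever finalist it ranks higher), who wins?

A

Round 1 first-place votes: A 24, B 12, C 32, D 9, E 11. C and A advance.
Runoff: C is ranked above A on 41 ballots, A above C on 47.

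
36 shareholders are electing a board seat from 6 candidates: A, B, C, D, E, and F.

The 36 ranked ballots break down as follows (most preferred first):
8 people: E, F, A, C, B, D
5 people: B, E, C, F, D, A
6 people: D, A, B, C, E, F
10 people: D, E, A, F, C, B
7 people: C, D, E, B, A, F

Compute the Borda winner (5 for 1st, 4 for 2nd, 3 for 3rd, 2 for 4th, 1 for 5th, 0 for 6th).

E

A: 8×3 + 5×0 + 6×4 + 10×3 + 7×1 = 85
B: 8×1 + 5×5 + 6×3 + 10×0 + 7×2 = 65
C: 8×2 + 5×3 + 6×2 + 10×1 + 7×5 = 88
D: 8×0 + 5×1 + 6×5 + 10×5 + 7×4 = 113
E: 8×5 + 5×4 + 6×1 + 10×4 + 7×3 = 127
F: 8×4 + 5×2 + 6×0 + 10×2 + 7×0 = 62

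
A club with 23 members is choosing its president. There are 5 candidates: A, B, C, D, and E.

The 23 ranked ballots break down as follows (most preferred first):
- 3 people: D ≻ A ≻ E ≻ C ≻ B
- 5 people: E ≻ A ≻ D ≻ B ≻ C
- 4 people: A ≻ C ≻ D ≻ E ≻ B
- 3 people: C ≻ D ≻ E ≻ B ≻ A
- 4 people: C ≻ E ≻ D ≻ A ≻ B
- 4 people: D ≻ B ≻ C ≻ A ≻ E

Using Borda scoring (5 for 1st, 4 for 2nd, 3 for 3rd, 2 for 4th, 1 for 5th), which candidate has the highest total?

A: 3×4 + 5×4 + 4×5 + 3×1 + 4×2 + 4×2 = 71
B: 3×1 + 5×2 + 4×1 + 3×2 + 4×1 + 4×4 = 43
C: 3×2 + 5×1 + 4×4 + 3×5 + 4×5 + 4×3 = 74
D: 3×5 + 5×3 + 4×3 + 3×4 + 4×3 + 4×5 = 86
E: 3×3 + 5×5 + 4×2 + 3×3 + 4×4 + 4×1 = 71

D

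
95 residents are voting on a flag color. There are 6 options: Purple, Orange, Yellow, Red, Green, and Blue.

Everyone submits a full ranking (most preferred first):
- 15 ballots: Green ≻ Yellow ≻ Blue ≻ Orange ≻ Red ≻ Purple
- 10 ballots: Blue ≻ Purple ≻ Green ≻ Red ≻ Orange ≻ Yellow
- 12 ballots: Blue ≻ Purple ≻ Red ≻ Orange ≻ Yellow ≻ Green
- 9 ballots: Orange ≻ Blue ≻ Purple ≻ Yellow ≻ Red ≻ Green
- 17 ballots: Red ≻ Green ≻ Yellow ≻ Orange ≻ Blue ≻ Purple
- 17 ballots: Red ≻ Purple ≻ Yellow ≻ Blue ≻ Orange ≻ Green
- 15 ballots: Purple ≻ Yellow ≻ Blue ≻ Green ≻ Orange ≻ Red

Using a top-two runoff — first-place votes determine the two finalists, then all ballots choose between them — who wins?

Blue

Round 1 first-place votes: Purple 15, Orange 9, Yellow 0, Red 34, Green 15, Blue 22. Red and Blue advance.
Runoff: Red is ranked above Blue on 34 ballots, Blue above Red on 61.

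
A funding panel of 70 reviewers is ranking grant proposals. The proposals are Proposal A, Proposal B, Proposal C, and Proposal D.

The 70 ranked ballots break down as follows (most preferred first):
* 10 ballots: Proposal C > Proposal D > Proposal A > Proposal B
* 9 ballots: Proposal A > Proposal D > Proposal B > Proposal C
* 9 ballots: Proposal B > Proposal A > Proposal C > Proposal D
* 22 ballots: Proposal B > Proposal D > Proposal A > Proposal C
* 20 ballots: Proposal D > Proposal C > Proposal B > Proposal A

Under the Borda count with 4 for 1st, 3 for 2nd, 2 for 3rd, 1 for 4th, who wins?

Proposal D

Proposal A: 10×2 + 9×4 + 9×3 + 22×2 + 20×1 = 147
Proposal B: 10×1 + 9×2 + 9×4 + 22×4 + 20×2 = 192
Proposal C: 10×4 + 9×1 + 9×2 + 22×1 + 20×3 = 149
Proposal D: 10×3 + 9×3 + 9×1 + 22×3 + 20×4 = 212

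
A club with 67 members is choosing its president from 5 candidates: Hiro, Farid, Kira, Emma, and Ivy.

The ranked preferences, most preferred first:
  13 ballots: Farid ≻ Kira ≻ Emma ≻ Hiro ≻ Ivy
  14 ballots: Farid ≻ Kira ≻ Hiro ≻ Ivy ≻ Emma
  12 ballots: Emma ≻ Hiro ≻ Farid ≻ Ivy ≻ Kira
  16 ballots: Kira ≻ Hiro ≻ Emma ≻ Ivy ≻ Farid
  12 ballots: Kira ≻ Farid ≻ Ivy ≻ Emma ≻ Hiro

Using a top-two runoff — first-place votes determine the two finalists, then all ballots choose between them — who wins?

Round 1 first-place votes: Hiro 0, Farid 27, Kira 28, Emma 12, Ivy 0. Kira and Farid advance.
Runoff: Kira is ranked above Farid on 28 ballots, Farid above Kira on 39.

Farid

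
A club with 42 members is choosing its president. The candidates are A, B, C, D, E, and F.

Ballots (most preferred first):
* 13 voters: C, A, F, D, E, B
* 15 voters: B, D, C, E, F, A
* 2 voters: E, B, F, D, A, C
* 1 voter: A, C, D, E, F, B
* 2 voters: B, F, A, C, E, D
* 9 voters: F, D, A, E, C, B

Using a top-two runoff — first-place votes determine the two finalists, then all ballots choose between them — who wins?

Round 1 first-place votes: A 1, B 17, C 13, D 0, E 2, F 9. B and C advance.
Runoff: B is ranked above C on 19 ballots, C above B on 23.

C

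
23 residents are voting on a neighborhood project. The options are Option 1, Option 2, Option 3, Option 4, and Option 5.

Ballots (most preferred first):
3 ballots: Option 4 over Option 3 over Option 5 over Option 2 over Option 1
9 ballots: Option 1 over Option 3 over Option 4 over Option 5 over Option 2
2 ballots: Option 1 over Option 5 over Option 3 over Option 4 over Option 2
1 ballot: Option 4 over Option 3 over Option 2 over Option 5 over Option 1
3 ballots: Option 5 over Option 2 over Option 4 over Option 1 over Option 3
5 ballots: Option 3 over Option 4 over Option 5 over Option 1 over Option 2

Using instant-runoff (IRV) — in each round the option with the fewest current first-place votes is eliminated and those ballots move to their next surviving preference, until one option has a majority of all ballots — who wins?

Option 4

Round 1: Option 1 11, Option 2 0, Option 3 5, Option 4 4, Option 5 3. Option 2 eliminated.
Round 2: Option 1 11, Option 3 5, Option 4 4, Option 5 3. Option 5 eliminated.
Round 3: Option 1 11, Option 3 5, Option 4 7. Option 3 eliminated.
Round 4: Option 1 11, Option 4 12. Option 4 has a majority (≥12).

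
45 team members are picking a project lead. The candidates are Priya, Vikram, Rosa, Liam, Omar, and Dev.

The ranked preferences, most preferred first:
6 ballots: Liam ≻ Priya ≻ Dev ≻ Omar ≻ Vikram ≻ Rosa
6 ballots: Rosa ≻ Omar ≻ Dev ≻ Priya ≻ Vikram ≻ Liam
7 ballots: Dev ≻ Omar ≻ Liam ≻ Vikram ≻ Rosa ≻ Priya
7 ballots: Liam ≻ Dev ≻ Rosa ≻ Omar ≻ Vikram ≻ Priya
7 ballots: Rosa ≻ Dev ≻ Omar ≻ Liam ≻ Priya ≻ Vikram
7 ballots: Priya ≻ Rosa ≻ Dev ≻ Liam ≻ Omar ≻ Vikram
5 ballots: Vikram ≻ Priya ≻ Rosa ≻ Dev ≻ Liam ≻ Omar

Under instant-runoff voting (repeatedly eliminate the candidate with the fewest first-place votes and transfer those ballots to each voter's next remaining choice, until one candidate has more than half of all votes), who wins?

Round 1: Priya 7, Vikram 5, Rosa 13, Liam 13, Omar 0, Dev 7. Omar eliminated.
Round 2: Priya 7, Vikram 5, Rosa 13, Liam 13, Dev 7. Vikram eliminated.
Round 3: Priya 12, Rosa 13, Liam 13, Dev 7. Dev eliminated.
Round 4: Priya 12, Rosa 13, Liam 20. Priya eliminated.
Round 5: Rosa 25, Liam 20. Rosa has a majority (≥23).

Rosa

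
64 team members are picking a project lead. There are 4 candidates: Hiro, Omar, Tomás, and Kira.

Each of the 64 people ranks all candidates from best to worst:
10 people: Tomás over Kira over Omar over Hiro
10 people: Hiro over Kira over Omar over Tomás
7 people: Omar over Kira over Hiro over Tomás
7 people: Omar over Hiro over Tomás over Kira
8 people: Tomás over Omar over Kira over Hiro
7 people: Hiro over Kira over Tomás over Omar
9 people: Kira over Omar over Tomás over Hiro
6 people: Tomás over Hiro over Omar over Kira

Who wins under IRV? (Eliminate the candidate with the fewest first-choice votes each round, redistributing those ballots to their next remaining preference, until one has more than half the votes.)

Omar

Round 1: Hiro 17, Omar 14, Tomás 24, Kira 9. Kira eliminated.
Round 2: Hiro 17, Omar 23, Tomás 24. Hiro eliminated.
Round 3: Omar 33, Tomás 31. Omar has a majority (≥33).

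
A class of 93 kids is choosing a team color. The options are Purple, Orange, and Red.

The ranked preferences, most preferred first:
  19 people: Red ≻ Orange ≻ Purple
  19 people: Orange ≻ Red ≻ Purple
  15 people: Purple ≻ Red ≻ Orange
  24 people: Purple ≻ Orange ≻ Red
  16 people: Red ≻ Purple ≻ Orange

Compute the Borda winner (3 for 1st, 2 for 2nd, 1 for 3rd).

Purple: 19×1 + 19×1 + 15×3 + 24×3 + 16×2 = 187
Orange: 19×2 + 19×3 + 15×1 + 24×2 + 16×1 = 174
Red: 19×3 + 19×2 + 15×2 + 24×1 + 16×3 = 197

Red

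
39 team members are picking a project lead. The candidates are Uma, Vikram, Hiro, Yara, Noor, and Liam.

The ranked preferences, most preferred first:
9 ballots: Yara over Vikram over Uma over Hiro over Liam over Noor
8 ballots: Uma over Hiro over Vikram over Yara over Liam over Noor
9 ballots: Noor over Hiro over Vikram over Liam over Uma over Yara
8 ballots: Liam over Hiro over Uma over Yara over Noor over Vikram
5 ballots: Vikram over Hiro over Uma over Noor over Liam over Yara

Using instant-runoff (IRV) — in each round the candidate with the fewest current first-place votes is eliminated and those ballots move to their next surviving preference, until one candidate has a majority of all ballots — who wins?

Uma

Round 1: Uma 8, Vikram 5, Hiro 0, Yara 9, Noor 9, Liam 8. Hiro eliminated.
Round 2: Uma 8, Vikram 5, Yara 9, Noor 9, Liam 8. Vikram eliminated.
Round 3: Uma 13, Yara 9, Noor 9, Liam 8. Liam eliminated.
Round 4: Uma 21, Yara 9, Noor 9. Uma has a majority (≥20).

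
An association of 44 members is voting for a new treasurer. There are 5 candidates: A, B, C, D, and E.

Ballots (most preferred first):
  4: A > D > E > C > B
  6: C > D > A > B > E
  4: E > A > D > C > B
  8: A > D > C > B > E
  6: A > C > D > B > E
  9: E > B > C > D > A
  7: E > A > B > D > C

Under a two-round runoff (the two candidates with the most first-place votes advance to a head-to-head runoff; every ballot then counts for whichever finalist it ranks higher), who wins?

Round 1 first-place votes: A 18, B 0, C 6, D 0, E 20. E and A advance.
Runoff: E is ranked above A on 20 ballots, A above E on 24.

A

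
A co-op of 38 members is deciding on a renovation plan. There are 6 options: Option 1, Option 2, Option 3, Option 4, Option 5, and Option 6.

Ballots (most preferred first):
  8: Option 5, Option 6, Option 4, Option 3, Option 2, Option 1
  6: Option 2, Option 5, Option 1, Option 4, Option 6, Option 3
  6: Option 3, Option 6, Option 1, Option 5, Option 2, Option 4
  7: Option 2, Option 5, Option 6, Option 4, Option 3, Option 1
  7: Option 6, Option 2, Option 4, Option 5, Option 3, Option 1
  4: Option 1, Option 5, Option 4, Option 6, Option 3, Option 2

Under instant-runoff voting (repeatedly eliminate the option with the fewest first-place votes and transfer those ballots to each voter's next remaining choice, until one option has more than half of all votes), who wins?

Round 1: Option 1 4, Option 2 13, Option 3 6, Option 4 0, Option 5 8, Option 6 7. Option 4 eliminated.
Round 2: Option 1 4, Option 2 13, Option 3 6, Option 5 8, Option 6 7. Option 1 eliminated.
Round 3: Option 2 13, Option 3 6, Option 5 12, Option 6 7. Option 3 eliminated.
Round 4: Option 2 13, Option 5 12, Option 6 13. Option 5 eliminated.
Round 5: Option 2 13, Option 6 25. Option 6 has a majority (≥20).

Option 6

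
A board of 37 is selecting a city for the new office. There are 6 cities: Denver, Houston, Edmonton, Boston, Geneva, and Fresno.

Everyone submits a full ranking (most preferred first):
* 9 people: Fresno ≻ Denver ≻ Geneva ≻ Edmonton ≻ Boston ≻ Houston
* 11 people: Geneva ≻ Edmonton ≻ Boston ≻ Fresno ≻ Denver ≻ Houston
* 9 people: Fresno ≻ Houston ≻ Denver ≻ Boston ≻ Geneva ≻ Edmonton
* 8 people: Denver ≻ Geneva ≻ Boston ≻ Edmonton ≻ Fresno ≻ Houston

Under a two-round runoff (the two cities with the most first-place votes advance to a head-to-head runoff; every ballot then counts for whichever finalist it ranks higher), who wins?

Geneva

Round 1 first-place votes: Denver 8, Houston 0, Edmonton 0, Boston 0, Geneva 11, Fresno 18. Fresno and Geneva advance.
Runoff: Fresno is ranked above Geneva on 18 ballots, Geneva above Fresno on 19.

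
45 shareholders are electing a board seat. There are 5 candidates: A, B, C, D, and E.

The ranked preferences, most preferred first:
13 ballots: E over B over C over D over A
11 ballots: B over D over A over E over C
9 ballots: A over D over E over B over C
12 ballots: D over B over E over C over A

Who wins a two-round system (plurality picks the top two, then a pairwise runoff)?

Round 1 first-place votes: A 9, B 11, C 0, D 12, E 13. E and D advance.
Runoff: E is ranked above D on 13 ballots, D above E on 32.

D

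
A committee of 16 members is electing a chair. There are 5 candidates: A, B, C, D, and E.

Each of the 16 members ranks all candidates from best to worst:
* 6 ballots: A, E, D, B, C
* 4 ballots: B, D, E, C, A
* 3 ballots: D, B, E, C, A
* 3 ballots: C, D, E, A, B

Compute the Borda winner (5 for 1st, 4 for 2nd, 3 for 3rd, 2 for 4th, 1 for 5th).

D

A: 6×5 + 4×1 + 3×1 + 3×2 = 43
B: 6×2 + 4×5 + 3×4 + 3×1 = 47
C: 6×1 + 4×2 + 3×2 + 3×5 = 35
D: 6×3 + 4×4 + 3×5 + 3×4 = 61
E: 6×4 + 4×3 + 3×3 + 3×3 = 54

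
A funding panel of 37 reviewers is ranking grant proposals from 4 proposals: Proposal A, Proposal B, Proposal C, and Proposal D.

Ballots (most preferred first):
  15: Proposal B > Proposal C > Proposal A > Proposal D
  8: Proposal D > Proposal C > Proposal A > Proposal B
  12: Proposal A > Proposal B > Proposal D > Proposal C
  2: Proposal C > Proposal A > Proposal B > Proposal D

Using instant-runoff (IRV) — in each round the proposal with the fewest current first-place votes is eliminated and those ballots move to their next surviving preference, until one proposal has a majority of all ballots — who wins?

Round 1: Proposal A 12, Proposal B 15, Proposal C 2, Proposal D 8. Proposal C eliminated.
Round 2: Proposal A 14, Proposal B 15, Proposal D 8. Proposal D eliminated.
Round 3: Proposal A 22, Proposal B 15. Proposal A has a majority (≥19).

Proposal A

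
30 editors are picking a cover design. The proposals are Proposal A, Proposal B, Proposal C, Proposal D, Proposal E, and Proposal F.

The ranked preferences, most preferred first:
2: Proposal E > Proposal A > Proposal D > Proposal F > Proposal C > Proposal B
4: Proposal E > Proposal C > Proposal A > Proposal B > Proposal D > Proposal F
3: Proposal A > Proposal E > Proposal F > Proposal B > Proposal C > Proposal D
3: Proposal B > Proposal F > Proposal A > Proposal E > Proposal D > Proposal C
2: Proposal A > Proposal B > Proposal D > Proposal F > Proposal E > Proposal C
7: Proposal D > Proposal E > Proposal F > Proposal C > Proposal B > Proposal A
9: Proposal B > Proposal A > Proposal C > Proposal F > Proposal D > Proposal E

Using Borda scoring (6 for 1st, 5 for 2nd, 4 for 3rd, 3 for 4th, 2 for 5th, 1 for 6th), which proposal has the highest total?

Proposal A: 2×5 + 4×4 + 3×6 + 3×4 + 2×6 + 7×1 + 9×5 = 120
Proposal B: 2×1 + 4×3 + 3×3 + 3×6 + 2×5 + 7×2 + 9×6 = 119
Proposal C: 2×2 + 4×5 + 3×2 + 3×1 + 2×1 + 7×3 + 9×4 = 92
Proposal D: 2×4 + 4×2 + 3×1 + 3×2 + 2×4 + 7×6 + 9×2 = 93
Proposal E: 2×6 + 4×6 + 3×5 + 3×3 + 2×2 + 7×5 + 9×1 = 108
Proposal F: 2×3 + 4×1 + 3×4 + 3×5 + 2×3 + 7×4 + 9×3 = 98

Proposal A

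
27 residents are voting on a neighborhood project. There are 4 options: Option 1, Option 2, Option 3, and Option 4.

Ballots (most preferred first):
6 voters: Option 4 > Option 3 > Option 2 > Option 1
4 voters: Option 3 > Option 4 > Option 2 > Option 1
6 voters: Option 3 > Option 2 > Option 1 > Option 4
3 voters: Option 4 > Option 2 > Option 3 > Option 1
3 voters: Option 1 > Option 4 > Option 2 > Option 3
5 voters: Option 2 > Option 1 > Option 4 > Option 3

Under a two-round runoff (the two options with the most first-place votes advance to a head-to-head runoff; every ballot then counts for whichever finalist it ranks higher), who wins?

Option 4

Round 1 first-place votes: Option 1 3, Option 2 5, Option 3 10, Option 4 9. Option 3 and Option 4 advance.
Runoff: Option 3 is ranked above Option 4 on 10 ballots, Option 4 above Option 3 on 17.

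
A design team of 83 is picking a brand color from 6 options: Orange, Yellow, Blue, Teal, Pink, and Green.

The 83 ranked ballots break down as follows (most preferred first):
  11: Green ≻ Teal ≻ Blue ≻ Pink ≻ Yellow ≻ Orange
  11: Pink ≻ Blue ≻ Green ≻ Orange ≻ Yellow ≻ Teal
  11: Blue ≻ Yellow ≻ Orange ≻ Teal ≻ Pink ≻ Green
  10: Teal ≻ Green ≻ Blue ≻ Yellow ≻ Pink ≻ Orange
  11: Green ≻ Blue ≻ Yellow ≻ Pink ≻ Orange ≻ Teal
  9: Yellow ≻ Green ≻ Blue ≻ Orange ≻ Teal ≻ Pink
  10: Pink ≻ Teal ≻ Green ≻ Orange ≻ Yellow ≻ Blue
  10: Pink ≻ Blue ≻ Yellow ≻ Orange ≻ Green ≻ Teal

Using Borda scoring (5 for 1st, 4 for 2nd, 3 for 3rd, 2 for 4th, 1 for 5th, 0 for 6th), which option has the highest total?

Blue

Orange: 11×0 + 11×2 + 11×3 + 10×0 + 11×1 + 9×2 + 10×2 + 10×2 = 124
Yellow: 11×1 + 11×1 + 11×4 + 10×2 + 11×3 + 9×5 + 10×1 + 10×3 = 204
Blue: 11×3 + 11×4 + 11×5 + 10×3 + 11×4 + 9×3 + 10×0 + 10×4 = 273
Teal: 11×4 + 11×0 + 11×2 + 10×5 + 11×0 + 9×1 + 10×4 + 10×0 = 165
Pink: 11×2 + 11×5 + 11×1 + 10×1 + 11×2 + 9×0 + 10×5 + 10×5 = 220
Green: 11×5 + 11×3 + 11×0 + 10×4 + 11×5 + 9×4 + 10×3 + 10×1 = 259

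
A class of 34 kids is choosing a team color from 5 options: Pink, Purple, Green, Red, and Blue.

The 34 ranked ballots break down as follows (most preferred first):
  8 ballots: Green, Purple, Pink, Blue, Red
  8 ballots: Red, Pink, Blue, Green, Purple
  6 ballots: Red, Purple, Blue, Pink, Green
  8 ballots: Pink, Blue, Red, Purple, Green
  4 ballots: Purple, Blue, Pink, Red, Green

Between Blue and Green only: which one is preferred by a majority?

Blue

Blue is ranked above Green on 26 ballots; Green above Blue on 8.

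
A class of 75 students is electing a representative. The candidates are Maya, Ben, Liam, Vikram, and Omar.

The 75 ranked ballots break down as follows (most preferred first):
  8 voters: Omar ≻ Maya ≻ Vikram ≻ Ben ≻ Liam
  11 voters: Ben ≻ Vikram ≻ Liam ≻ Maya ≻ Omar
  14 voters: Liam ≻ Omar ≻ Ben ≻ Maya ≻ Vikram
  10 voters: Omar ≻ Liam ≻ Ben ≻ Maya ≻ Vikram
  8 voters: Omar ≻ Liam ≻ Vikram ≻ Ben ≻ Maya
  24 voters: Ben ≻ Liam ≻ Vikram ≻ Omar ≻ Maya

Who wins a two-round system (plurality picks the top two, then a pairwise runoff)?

Omar

Round 1 first-place votes: Maya 0, Ben 35, Liam 14, Vikram 0, Omar 26. Ben and Omar advance.
Runoff: Ben is ranked above Omar on 35 ballots, Omar above Ben on 40.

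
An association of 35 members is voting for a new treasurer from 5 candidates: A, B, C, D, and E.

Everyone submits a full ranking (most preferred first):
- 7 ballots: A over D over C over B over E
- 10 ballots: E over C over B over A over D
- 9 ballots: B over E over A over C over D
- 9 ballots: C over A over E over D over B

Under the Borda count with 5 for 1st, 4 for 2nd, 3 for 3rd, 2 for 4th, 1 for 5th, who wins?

C

A: 7×5 + 10×2 + 9×3 + 9×4 = 118
B: 7×2 + 10×3 + 9×5 + 9×1 = 98
C: 7×3 + 10×4 + 9×2 + 9×5 = 124
D: 7×4 + 10×1 + 9×1 + 9×2 = 65
E: 7×1 + 10×5 + 9×4 + 9×3 = 120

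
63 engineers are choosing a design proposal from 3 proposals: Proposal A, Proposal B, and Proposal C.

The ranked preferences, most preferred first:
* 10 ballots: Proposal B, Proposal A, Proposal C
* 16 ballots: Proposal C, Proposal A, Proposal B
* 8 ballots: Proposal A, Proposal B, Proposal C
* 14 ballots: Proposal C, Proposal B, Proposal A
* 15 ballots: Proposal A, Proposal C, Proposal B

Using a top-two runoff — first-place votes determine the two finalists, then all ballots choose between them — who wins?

Round 1 first-place votes: Proposal A 23, Proposal B 10, Proposal C 30. Proposal C and Proposal A advance.
Runoff: Proposal C is ranked above Proposal A on 30 ballots, Proposal A above Proposal C on 33.

Proposal A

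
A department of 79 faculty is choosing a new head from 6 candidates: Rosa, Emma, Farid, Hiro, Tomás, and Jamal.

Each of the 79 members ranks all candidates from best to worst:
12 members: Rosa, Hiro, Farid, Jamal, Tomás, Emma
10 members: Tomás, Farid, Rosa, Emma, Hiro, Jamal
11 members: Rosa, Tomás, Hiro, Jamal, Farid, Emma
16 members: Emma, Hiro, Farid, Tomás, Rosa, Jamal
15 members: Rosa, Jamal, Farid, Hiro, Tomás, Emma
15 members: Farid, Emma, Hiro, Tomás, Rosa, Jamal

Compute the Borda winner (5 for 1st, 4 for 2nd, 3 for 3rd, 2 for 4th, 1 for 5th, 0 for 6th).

Rosa: 12×5 + 10×3 + 11×5 + 16×1 + 15×5 + 15×1 = 251
Emma: 12×0 + 10×2 + 11×0 + 16×5 + 15×0 + 15×4 = 160
Farid: 12×3 + 10×4 + 11×1 + 16×3 + 15×3 + 15×5 = 255
Hiro: 12×4 + 10×1 + 11×3 + 16×4 + 15×2 + 15×3 = 230
Tomás: 12×1 + 10×5 + 11×4 + 16×2 + 15×1 + 15×2 = 183
Jamal: 12×2 + 10×0 + 11×2 + 16×0 + 15×4 + 15×0 = 106

Farid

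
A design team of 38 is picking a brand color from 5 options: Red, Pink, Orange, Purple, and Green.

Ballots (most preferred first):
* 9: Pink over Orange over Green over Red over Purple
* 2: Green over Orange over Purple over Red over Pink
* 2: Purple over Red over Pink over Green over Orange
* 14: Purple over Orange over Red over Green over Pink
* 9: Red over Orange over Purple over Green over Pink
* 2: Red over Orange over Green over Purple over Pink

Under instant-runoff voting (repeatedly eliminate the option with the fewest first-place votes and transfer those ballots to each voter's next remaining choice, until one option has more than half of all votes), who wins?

Red

Round 1: Red 11, Pink 9, Orange 0, Purple 16, Green 2. Orange eliminated.
Round 2: Red 11, Pink 9, Purple 16, Green 2. Green eliminated.
Round 3: Red 11, Pink 9, Purple 18. Pink eliminated.
Round 4: Red 20, Purple 18. Red has a majority (≥20).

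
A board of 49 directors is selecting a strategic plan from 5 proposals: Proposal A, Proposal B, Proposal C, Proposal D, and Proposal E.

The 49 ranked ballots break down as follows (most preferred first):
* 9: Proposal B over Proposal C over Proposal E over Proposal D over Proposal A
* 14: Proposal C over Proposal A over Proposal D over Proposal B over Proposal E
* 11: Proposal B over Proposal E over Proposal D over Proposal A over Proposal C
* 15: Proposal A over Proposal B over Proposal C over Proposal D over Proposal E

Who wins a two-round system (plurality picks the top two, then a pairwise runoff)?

Proposal A

Round 1 first-place votes: Proposal A 15, Proposal B 20, Proposal C 14, Proposal D 0, Proposal E 0. Proposal B and Proposal A advance.
Runoff: Proposal B is ranked above Proposal A on 20 ballots, Proposal A above Proposal B on 29.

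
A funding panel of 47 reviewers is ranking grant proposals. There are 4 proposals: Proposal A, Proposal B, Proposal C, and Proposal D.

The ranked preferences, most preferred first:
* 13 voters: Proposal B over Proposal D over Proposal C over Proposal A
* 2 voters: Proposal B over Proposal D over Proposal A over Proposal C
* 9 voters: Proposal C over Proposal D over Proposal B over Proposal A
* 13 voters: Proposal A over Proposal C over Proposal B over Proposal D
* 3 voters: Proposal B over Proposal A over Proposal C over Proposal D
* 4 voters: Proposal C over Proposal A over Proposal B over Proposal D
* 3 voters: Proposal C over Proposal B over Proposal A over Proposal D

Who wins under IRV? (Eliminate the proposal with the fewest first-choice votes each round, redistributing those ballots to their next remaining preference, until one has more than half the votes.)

Round 1: Proposal A 13, Proposal B 18, Proposal C 16, Proposal D 0. Proposal D eliminated.
Round 2: Proposal A 13, Proposal B 18, Proposal C 16. Proposal A eliminated.
Round 3: Proposal B 18, Proposal C 29. Proposal C has a majority (≥24).

Proposal C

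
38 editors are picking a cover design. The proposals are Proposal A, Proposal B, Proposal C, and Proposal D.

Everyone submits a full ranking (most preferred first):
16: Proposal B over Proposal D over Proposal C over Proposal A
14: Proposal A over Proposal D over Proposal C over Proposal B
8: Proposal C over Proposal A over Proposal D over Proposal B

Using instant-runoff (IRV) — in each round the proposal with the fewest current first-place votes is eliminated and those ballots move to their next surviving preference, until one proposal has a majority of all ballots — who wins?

Proposal A

Round 1: Proposal A 14, Proposal B 16, Proposal C 8, Proposal D 0. Proposal D eliminated.
Round 2: Proposal A 14, Proposal B 16, Proposal C 8. Proposal C eliminated.
Round 3: Proposal A 22, Proposal B 16. Proposal A has a majority (≥20).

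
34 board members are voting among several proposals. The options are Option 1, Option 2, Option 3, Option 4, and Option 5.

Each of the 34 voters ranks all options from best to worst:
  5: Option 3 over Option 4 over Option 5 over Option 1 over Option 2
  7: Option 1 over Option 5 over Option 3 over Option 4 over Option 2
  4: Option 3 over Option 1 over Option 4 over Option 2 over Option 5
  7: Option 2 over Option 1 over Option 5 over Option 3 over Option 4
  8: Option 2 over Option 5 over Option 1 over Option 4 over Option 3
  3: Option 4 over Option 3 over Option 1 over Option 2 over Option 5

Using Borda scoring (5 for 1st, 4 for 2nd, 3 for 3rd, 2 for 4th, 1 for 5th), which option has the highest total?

Option 1: 5×2 + 7×5 + 4×4 + 7×4 + 8×3 + 3×3 = 122
Option 2: 5×1 + 7×1 + 4×2 + 7×5 + 8×5 + 3×2 = 101
Option 3: 5×5 + 7×3 + 4×5 + 7×2 + 8×1 + 3×4 = 100
Option 4: 5×4 + 7×2 + 4×3 + 7×1 + 8×2 + 3×5 = 84
Option 5: 5×3 + 7×4 + 4×1 + 7×3 + 8×4 + 3×1 = 103

Option 1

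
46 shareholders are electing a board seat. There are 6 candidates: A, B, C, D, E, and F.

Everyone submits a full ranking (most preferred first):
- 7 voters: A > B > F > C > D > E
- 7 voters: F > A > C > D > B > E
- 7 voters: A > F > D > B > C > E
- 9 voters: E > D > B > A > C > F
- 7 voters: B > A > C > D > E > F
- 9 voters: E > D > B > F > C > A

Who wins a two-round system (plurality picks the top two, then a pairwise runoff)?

Round 1 first-place votes: A 14, B 7, C 0, D 0, E 18, F 7. E and A advance.
Runoff: E is ranked above A on 18 ballots, A above E on 28.

A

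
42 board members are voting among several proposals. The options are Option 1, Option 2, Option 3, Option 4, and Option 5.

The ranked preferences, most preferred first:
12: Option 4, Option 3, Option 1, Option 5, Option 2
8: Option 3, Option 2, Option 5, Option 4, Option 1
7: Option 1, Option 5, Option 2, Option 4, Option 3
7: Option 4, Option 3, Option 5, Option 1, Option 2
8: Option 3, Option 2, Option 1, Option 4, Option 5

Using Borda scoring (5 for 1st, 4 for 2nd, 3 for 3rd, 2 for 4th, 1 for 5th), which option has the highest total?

Option 1: 12×3 + 8×1 + 7×5 + 7×2 + 8×3 = 117
Option 2: 12×1 + 8×4 + 7×3 + 7×1 + 8×4 = 104
Option 3: 12×4 + 8×5 + 7×1 + 7×4 + 8×5 = 163
Option 4: 12×5 + 8×2 + 7×2 + 7×5 + 8×2 = 141
Option 5: 12×2 + 8×3 + 7×4 + 7×3 + 8×1 = 105

Option 3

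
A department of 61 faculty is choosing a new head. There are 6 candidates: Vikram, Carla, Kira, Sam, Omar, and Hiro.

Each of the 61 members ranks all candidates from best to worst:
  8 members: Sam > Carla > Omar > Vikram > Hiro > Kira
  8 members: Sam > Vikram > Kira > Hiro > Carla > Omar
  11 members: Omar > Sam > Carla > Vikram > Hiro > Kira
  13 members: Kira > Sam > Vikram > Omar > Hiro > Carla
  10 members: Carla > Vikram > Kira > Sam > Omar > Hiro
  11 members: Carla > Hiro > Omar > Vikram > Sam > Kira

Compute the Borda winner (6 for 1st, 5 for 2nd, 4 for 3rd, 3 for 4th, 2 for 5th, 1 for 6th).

Vikram: 8×3 + 8×5 + 11×3 + 13×4 + 10×5 + 11×3 = 232
Carla: 8×5 + 8×2 + 11×4 + 13×1 + 10×6 + 11×6 = 239
Kira: 8×1 + 8×4 + 11×1 + 13×6 + 10×4 + 11×1 = 180
Sam: 8×6 + 8×6 + 11×5 + 13×5 + 10×3 + 11×2 = 268
Omar: 8×4 + 8×1 + 11×6 + 13×3 + 10×2 + 11×4 = 209
Hiro: 8×2 + 8×3 + 11×2 + 13×2 + 10×1 + 11×5 = 153

Sam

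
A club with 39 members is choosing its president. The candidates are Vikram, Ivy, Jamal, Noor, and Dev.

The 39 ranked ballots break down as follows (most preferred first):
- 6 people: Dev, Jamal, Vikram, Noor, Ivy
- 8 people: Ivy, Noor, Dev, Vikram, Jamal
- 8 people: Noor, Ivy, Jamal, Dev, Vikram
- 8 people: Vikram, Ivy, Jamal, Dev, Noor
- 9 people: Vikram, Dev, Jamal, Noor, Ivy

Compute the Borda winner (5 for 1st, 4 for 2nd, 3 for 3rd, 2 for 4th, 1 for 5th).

Vikram: 6×3 + 8×2 + 8×1 + 8×5 + 9×5 = 127
Ivy: 6×1 + 8×5 + 8×4 + 8×4 + 9×1 = 119
Jamal: 6×4 + 8×1 + 8×3 + 8×3 + 9×3 = 107
Noor: 6×2 + 8×4 + 8×5 + 8×1 + 9×2 = 110
Dev: 6×5 + 8×3 + 8×2 + 8×2 + 9×4 = 122

Vikram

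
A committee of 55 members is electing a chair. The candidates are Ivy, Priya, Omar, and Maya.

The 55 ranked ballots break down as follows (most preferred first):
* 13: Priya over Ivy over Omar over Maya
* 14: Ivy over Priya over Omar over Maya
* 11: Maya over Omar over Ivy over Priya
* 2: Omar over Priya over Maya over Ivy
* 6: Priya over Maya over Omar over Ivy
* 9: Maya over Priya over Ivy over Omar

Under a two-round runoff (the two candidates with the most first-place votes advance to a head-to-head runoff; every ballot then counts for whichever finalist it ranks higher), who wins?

Round 1 first-place votes: Ivy 14, Priya 19, Omar 2, Maya 20. Maya and Priya advance.
Runoff: Maya is ranked above Priya on 20 ballots, Priya above Maya on 35.

Priya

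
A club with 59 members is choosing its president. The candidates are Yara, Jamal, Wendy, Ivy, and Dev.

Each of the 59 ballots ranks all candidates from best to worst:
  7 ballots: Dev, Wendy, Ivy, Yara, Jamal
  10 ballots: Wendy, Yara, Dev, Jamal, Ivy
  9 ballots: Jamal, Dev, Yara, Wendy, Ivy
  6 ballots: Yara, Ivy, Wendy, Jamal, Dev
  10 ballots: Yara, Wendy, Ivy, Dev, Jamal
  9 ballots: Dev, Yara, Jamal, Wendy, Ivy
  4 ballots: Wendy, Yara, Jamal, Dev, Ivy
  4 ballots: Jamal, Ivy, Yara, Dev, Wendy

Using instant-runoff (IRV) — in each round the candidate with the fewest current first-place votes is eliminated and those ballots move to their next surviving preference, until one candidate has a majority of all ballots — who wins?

Yara

Round 1: Yara 16, Jamal 13, Wendy 14, Ivy 0, Dev 16. Ivy eliminated.
Round 2: Yara 16, Jamal 13, Wendy 14, Dev 16. Jamal eliminated.
Round 3: Yara 20, Wendy 14, Dev 25. Wendy eliminated.
Round 4: Yara 34, Dev 25. Yara has a majority (≥30).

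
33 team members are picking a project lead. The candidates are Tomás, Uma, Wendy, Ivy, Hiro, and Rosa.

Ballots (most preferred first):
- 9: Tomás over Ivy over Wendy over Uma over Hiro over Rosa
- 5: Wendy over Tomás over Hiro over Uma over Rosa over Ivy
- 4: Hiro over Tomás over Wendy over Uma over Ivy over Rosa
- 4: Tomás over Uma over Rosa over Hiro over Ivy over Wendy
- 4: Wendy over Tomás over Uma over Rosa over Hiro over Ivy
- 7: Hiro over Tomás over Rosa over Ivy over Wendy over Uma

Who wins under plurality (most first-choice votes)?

First-place votes: Tomás 13, Uma 0, Wendy 9, Ivy 0, Hiro 11, Rosa 0.

Tomás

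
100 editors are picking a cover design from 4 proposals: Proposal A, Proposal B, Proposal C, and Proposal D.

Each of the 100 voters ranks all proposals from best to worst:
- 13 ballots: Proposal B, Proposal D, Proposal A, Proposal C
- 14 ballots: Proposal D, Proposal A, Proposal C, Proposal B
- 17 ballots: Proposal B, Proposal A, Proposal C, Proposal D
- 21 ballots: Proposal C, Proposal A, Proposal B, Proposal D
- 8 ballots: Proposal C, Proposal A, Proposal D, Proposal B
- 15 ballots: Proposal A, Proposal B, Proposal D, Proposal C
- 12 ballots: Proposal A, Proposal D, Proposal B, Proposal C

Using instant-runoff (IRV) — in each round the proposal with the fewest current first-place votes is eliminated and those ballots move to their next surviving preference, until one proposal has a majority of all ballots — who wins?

Round 1: Proposal A 27, Proposal B 30, Proposal C 29, Proposal D 14. Proposal D eliminated.
Round 2: Proposal A 41, Proposal B 30, Proposal C 29. Proposal C eliminated.
Round 3: Proposal A 70, Proposal B 30. Proposal A has a majority (≥51).

Proposal A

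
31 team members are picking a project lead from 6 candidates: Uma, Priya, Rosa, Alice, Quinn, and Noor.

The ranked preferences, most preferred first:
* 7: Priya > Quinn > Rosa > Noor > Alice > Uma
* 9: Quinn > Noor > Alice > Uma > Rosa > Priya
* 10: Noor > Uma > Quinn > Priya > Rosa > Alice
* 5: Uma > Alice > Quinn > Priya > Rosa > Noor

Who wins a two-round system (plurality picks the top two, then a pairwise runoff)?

Quinn

Round 1 first-place votes: Uma 5, Priya 7, Rosa 0, Alice 0, Quinn 9, Noor 10. Noor and Quinn advance.
Runoff: Noor is ranked above Quinn on 10 ballots, Quinn above Noor on 21.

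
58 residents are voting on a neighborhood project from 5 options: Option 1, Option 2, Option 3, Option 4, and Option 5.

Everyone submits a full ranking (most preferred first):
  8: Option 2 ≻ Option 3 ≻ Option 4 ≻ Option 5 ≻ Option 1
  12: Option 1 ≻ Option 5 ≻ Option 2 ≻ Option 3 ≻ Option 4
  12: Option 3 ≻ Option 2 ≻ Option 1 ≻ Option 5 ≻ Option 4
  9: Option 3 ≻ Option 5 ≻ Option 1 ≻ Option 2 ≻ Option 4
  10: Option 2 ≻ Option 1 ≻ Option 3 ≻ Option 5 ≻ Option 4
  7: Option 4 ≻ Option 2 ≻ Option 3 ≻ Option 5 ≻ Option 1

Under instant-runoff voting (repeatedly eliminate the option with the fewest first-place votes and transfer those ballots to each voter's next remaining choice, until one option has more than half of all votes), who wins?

Round 1: Option 1 12, Option 2 18, Option 3 21, Option 4 7, Option 5 0. Option 5 eliminated.
Round 2: Option 1 12, Option 2 18, Option 3 21, Option 4 7. Option 4 eliminated.
Round 3: Option 1 12, Option 2 25, Option 3 21. Option 1 eliminated.
Round 4: Option 2 37, Option 3 21. Option 2 has a majority (≥30).

Option 2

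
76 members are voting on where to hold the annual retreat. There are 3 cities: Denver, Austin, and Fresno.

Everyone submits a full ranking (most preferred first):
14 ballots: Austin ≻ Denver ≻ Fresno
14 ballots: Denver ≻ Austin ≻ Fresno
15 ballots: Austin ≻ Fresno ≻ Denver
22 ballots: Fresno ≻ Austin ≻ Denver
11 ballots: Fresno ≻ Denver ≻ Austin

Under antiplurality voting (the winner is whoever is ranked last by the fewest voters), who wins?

Last-place votes: Denver 37, Austin 11, Fresno 28.

Austin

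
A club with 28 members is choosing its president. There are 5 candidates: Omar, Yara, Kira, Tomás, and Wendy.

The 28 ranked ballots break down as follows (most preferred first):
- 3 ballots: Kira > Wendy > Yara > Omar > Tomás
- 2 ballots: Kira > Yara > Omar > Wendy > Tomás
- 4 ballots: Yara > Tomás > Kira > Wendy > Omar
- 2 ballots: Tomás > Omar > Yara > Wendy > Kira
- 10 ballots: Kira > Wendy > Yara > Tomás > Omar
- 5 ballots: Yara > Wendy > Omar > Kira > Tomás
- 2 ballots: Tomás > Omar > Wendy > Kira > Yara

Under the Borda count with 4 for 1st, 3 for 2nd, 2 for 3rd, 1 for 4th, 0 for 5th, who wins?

Omar: 3×1 + 2×2 + 4×0 + 2×3 + 10×0 + 5×2 + 2×3 = 29
Yara: 3×2 + 2×3 + 4×4 + 2×2 + 10×2 + 5×4 + 2×0 = 72
Kira: 3×4 + 2×4 + 4×2 + 2×0 + 10×4 + 5×1 + 2×1 = 75
Tomás: 3×0 + 2×0 + 4×3 + 2×4 + 10×1 + 5×0 + 2×4 = 38
Wendy: 3×3 + 2×1 + 4×1 + 2×1 + 10×3 + 5×3 + 2×2 = 66

Kira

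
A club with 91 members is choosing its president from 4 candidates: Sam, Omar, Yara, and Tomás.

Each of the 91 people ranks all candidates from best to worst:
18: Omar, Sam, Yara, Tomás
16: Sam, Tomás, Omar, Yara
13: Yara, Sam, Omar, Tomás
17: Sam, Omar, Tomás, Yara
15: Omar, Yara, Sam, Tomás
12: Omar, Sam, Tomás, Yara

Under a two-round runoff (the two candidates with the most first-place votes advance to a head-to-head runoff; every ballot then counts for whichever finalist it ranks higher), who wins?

Sam

Round 1 first-place votes: Sam 33, Omar 45, Yara 13, Tomás 0. Omar and Sam advance.
Runoff: Omar is ranked above Sam on 45 ballots, Sam above Omar on 46.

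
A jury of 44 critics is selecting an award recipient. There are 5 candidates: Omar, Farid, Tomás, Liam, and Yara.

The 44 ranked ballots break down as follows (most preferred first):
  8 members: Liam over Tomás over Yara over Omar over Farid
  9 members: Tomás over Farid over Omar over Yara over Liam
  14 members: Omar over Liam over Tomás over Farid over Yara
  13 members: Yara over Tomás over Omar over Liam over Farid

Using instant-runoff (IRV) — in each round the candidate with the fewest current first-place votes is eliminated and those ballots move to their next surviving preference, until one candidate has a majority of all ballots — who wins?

Round 1: Omar 14, Farid 0, Tomás 9, Liam 8, Yara 13. Farid eliminated.
Round 2: Omar 14, Tomás 9, Liam 8, Yara 13. Liam eliminated.
Round 3: Omar 14, Tomás 17, Yara 13. Yara eliminated.
Round 4: Omar 14, Tomás 30. Tomás has a majority (≥23).

Tomás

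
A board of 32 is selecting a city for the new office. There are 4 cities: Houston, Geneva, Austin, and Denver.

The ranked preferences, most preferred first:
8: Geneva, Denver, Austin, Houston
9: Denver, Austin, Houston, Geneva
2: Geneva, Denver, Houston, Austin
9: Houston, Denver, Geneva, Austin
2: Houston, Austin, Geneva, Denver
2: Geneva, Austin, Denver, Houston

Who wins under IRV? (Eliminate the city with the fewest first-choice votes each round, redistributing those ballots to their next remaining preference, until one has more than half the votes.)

Round 1: Houston 11, Geneva 12, Austin 0, Denver 9. Austin eliminated.
Round 2: Houston 11, Geneva 12, Denver 9. Denver eliminated.
Round 3: Houston 20, Geneva 12. Houston has a majority (≥17).

Houston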